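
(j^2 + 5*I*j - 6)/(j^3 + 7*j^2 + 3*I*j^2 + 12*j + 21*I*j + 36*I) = (j + 2*I)/(j^2 + 7*j + 12)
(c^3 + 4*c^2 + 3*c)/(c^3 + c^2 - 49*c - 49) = c*(c + 3)/(c^2 - 49)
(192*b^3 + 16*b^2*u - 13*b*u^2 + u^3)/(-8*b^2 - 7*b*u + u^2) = (-24*b^2 - 5*b*u + u^2)/(b + u)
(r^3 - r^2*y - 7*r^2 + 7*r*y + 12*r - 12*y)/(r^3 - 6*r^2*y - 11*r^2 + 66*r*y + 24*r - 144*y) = (-r^2 + r*y + 4*r - 4*y)/(-r^2 + 6*r*y + 8*r - 48*y)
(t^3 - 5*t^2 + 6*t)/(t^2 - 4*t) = (t^2 - 5*t + 6)/(t - 4)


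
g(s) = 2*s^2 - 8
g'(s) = 4*s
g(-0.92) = -6.31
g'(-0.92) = -3.68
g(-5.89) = 61.38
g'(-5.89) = -23.56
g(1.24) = -4.92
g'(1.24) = 4.96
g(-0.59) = -7.30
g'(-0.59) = -2.36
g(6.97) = 89.16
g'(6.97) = 27.88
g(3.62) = 18.21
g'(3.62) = 14.48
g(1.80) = -1.52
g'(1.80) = 7.20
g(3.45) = 15.80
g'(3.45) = 13.80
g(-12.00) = 280.00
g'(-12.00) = -48.00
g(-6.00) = 64.00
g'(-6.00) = -24.00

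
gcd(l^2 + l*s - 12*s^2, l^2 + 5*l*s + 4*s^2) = l + 4*s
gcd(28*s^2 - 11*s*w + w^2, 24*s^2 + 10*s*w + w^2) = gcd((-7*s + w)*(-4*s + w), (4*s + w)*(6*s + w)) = 1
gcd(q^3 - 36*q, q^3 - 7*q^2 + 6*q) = q^2 - 6*q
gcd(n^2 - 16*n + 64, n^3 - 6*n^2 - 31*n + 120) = n - 8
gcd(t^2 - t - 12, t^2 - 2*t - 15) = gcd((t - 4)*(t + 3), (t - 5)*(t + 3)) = t + 3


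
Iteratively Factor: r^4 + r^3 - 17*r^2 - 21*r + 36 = (r + 3)*(r^3 - 2*r^2 - 11*r + 12) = (r - 4)*(r + 3)*(r^2 + 2*r - 3) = (r - 4)*(r + 3)^2*(r - 1)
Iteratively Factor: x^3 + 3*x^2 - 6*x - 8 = (x + 4)*(x^2 - x - 2) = (x - 2)*(x + 4)*(x + 1)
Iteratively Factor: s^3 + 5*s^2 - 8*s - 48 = (s + 4)*(s^2 + s - 12) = (s - 3)*(s + 4)*(s + 4)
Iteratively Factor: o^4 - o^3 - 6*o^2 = (o)*(o^3 - o^2 - 6*o) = o^2*(o^2 - o - 6) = o^2*(o - 3)*(o + 2)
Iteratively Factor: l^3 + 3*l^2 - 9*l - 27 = (l - 3)*(l^2 + 6*l + 9) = (l - 3)*(l + 3)*(l + 3)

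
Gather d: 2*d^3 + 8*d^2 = 2*d^3 + 8*d^2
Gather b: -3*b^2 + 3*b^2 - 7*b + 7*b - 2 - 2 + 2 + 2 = 0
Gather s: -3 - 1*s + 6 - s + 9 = 12 - 2*s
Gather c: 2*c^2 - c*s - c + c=2*c^2 - c*s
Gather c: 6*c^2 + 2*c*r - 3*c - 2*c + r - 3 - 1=6*c^2 + c*(2*r - 5) + r - 4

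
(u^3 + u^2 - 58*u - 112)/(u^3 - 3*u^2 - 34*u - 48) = (u + 7)/(u + 3)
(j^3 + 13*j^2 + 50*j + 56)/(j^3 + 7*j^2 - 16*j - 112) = (j + 2)/(j - 4)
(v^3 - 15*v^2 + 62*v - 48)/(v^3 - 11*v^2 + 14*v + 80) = (v^2 - 7*v + 6)/(v^2 - 3*v - 10)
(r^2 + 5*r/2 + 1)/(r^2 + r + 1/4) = 2*(r + 2)/(2*r + 1)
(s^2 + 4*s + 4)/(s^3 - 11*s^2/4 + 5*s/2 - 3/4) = 4*(s^2 + 4*s + 4)/(4*s^3 - 11*s^2 + 10*s - 3)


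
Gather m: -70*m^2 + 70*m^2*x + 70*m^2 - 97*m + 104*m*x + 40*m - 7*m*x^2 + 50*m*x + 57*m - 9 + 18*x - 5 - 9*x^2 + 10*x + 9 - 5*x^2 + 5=70*m^2*x + m*(-7*x^2 + 154*x) - 14*x^2 + 28*x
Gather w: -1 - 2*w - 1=-2*w - 2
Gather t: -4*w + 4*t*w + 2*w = 4*t*w - 2*w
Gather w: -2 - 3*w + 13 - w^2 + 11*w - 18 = -w^2 + 8*w - 7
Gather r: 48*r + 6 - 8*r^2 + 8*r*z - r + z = -8*r^2 + r*(8*z + 47) + z + 6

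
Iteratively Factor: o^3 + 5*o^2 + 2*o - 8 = (o - 1)*(o^2 + 6*o + 8) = (o - 1)*(o + 4)*(o + 2)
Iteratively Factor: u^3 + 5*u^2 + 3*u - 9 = (u + 3)*(u^2 + 2*u - 3) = (u - 1)*(u + 3)*(u + 3)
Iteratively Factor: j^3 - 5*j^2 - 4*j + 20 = (j - 2)*(j^2 - 3*j - 10) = (j - 5)*(j - 2)*(j + 2)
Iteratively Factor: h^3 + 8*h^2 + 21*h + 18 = (h + 3)*(h^2 + 5*h + 6) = (h + 3)^2*(h + 2)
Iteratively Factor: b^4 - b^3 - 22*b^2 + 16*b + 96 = (b + 4)*(b^3 - 5*b^2 - 2*b + 24) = (b - 3)*(b + 4)*(b^2 - 2*b - 8) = (b - 4)*(b - 3)*(b + 4)*(b + 2)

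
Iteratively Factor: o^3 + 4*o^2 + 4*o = (o + 2)*(o^2 + 2*o) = (o + 2)^2*(o)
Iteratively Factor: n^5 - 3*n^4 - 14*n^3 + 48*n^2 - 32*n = (n + 4)*(n^4 - 7*n^3 + 14*n^2 - 8*n) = (n - 2)*(n + 4)*(n^3 - 5*n^2 + 4*n) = (n - 2)*(n - 1)*(n + 4)*(n^2 - 4*n) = (n - 4)*(n - 2)*(n - 1)*(n + 4)*(n)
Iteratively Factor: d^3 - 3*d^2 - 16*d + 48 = (d + 4)*(d^2 - 7*d + 12) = (d - 3)*(d + 4)*(d - 4)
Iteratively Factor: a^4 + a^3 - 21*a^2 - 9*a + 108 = (a + 4)*(a^3 - 3*a^2 - 9*a + 27) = (a + 3)*(a + 4)*(a^2 - 6*a + 9) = (a - 3)*(a + 3)*(a + 4)*(a - 3)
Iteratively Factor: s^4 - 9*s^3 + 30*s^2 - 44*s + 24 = (s - 2)*(s^3 - 7*s^2 + 16*s - 12) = (s - 2)^2*(s^2 - 5*s + 6) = (s - 3)*(s - 2)^2*(s - 2)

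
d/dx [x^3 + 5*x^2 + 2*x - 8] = 3*x^2 + 10*x + 2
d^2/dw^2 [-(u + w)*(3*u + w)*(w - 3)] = -8*u - 6*w + 6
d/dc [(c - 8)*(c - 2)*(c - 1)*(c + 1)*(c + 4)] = 5*c^4 - 24*c^3 - 75*c^2 + 140*c + 24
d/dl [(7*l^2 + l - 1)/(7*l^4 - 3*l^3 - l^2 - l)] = (-98*l^5 + 34*l^3 - 15*l^2 - 2*l - 1)/(l^2*(49*l^6 - 42*l^5 - 5*l^4 - 8*l^3 + 7*l^2 + 2*l + 1))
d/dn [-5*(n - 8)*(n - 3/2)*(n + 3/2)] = -15*n^2 + 80*n + 45/4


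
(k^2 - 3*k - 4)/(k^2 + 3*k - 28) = (k + 1)/(k + 7)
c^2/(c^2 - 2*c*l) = c/(c - 2*l)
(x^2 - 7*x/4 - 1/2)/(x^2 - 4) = (x + 1/4)/(x + 2)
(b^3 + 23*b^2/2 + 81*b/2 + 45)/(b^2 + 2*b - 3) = (b^2 + 17*b/2 + 15)/(b - 1)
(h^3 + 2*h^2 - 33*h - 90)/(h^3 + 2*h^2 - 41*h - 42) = (h^2 + 8*h + 15)/(h^2 + 8*h + 7)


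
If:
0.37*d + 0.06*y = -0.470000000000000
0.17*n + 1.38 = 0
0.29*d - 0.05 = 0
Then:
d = 0.17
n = -8.12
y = -8.90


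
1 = 1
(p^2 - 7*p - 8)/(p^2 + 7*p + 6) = (p - 8)/(p + 6)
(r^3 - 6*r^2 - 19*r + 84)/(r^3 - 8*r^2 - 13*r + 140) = (r - 3)/(r - 5)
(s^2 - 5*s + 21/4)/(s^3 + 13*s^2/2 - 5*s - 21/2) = (s - 7/2)/(s^2 + 8*s + 7)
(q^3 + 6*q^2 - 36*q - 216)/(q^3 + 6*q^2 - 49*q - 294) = (q^2 - 36)/(q^2 - 49)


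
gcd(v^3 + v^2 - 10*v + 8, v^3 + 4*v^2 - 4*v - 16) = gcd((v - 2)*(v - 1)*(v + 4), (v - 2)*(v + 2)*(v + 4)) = v^2 + 2*v - 8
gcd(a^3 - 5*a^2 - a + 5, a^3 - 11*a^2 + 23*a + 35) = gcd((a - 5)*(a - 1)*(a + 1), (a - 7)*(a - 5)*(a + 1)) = a^2 - 4*a - 5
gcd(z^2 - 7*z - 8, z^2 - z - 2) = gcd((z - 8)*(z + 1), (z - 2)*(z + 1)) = z + 1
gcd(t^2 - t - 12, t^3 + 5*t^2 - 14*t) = 1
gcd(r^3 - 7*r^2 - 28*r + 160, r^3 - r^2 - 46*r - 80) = r^2 - 3*r - 40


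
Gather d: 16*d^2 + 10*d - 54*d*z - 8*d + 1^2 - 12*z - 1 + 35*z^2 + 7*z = 16*d^2 + d*(2 - 54*z) + 35*z^2 - 5*z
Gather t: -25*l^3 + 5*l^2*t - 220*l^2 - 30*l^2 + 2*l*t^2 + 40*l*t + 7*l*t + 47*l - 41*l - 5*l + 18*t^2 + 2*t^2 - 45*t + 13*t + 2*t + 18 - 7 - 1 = -25*l^3 - 250*l^2 + l + t^2*(2*l + 20) + t*(5*l^2 + 47*l - 30) + 10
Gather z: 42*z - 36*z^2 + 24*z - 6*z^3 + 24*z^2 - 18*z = -6*z^3 - 12*z^2 + 48*z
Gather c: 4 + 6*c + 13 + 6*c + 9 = 12*c + 26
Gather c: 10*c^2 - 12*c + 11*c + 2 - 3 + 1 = 10*c^2 - c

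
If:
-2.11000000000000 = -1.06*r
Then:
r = 1.99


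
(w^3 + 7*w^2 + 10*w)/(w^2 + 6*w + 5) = w*(w + 2)/(w + 1)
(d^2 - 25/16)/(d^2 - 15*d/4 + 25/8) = (4*d + 5)/(2*(2*d - 5))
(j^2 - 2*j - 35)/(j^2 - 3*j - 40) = (j - 7)/(j - 8)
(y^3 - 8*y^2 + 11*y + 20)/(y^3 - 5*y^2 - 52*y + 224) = (y^2 - 4*y - 5)/(y^2 - y - 56)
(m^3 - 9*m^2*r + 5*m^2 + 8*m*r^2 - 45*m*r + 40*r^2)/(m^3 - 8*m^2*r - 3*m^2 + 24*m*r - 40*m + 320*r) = (m - r)/(m - 8)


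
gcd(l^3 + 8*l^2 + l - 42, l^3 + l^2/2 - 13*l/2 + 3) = l^2 + l - 6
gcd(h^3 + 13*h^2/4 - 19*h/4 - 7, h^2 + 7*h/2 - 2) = h + 4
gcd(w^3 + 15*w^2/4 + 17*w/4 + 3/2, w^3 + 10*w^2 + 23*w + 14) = w^2 + 3*w + 2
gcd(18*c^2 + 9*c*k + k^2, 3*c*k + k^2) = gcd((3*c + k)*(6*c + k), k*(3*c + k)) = 3*c + k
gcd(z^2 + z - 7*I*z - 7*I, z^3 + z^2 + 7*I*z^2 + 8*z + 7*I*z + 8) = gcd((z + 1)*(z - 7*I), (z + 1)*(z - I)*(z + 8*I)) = z + 1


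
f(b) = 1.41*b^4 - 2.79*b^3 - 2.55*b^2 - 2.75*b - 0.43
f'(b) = 5.64*b^3 - 8.37*b^2 - 5.1*b - 2.75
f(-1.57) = 16.97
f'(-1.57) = -37.20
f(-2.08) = 45.76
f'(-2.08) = -79.11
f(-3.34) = 259.73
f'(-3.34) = -289.23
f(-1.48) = 13.86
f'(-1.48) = -31.82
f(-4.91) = 1101.34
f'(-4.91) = -847.10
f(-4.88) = 1076.15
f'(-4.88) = -832.64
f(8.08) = 4348.97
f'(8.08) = 2384.77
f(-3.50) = 309.17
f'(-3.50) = -329.25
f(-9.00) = 11102.69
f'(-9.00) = -4746.38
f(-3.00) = 174.41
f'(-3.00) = -215.06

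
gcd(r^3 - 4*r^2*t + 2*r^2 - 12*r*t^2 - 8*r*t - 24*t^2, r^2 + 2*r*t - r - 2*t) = r + 2*t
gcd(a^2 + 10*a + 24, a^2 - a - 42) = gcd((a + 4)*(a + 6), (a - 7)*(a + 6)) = a + 6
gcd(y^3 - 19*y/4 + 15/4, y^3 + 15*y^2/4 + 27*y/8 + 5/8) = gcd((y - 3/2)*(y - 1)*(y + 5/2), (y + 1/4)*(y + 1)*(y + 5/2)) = y + 5/2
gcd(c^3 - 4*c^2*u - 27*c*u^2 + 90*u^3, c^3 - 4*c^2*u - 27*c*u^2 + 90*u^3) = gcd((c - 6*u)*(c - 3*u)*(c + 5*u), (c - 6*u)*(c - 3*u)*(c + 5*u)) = c^3 - 4*c^2*u - 27*c*u^2 + 90*u^3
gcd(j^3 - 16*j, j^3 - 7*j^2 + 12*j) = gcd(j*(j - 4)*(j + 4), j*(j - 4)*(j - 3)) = j^2 - 4*j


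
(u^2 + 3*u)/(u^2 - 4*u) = (u + 3)/(u - 4)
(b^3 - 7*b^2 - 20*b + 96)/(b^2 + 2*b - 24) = (b^3 - 7*b^2 - 20*b + 96)/(b^2 + 2*b - 24)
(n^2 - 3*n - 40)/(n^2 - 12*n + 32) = (n + 5)/(n - 4)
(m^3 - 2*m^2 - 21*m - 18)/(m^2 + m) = m - 3 - 18/m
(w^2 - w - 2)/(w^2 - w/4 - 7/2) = 4*(w + 1)/(4*w + 7)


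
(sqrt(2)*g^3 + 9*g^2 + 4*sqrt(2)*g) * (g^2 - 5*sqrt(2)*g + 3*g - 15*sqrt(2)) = sqrt(2)*g^5 - g^4 + 3*sqrt(2)*g^4 - 41*sqrt(2)*g^3 - 3*g^3 - 123*sqrt(2)*g^2 - 40*g^2 - 120*g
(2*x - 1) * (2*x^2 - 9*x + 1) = 4*x^3 - 20*x^2 + 11*x - 1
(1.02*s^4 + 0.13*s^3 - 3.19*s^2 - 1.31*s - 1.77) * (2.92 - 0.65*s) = -0.663*s^5 + 2.8939*s^4 + 2.4531*s^3 - 8.4633*s^2 - 2.6747*s - 5.1684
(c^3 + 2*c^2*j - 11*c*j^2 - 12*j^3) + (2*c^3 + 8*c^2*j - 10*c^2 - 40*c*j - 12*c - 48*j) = 3*c^3 + 10*c^2*j - 10*c^2 - 11*c*j^2 - 40*c*j - 12*c - 12*j^3 - 48*j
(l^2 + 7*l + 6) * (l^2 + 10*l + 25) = l^4 + 17*l^3 + 101*l^2 + 235*l + 150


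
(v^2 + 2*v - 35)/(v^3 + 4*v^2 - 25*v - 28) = (v - 5)/(v^2 - 3*v - 4)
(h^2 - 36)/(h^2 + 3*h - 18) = (h - 6)/(h - 3)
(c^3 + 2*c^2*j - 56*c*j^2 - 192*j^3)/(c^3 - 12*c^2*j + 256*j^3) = (c + 6*j)/(c - 8*j)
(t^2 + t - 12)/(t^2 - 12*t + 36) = (t^2 + t - 12)/(t^2 - 12*t + 36)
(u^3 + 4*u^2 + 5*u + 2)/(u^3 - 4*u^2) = (u^3 + 4*u^2 + 5*u + 2)/(u^2*(u - 4))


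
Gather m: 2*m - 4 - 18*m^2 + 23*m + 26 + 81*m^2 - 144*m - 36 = 63*m^2 - 119*m - 14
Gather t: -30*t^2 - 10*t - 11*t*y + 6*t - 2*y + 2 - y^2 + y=-30*t^2 + t*(-11*y - 4) - y^2 - y + 2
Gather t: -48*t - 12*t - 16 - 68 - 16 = -60*t - 100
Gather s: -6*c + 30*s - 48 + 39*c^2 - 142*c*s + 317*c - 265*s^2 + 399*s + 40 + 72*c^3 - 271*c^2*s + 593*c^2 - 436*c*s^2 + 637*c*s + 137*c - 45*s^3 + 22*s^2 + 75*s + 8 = 72*c^3 + 632*c^2 + 448*c - 45*s^3 + s^2*(-436*c - 243) + s*(-271*c^2 + 495*c + 504)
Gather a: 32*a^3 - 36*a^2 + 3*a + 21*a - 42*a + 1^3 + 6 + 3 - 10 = 32*a^3 - 36*a^2 - 18*a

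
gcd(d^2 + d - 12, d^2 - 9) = d - 3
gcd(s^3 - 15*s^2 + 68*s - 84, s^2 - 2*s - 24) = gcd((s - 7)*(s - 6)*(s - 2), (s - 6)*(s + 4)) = s - 6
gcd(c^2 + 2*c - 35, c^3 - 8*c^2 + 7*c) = 1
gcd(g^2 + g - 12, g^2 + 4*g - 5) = 1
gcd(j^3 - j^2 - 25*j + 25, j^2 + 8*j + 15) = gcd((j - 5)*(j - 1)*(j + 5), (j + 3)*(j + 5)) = j + 5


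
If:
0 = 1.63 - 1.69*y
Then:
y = 0.96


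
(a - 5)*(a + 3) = a^2 - 2*a - 15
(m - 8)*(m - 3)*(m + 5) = m^3 - 6*m^2 - 31*m + 120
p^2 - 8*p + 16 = (p - 4)^2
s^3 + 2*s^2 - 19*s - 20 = (s - 4)*(s + 1)*(s + 5)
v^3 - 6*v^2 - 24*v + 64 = (v - 8)*(v - 2)*(v + 4)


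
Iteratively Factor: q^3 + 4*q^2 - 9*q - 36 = (q + 3)*(q^2 + q - 12) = (q - 3)*(q + 3)*(q + 4)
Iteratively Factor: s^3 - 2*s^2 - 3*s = (s - 3)*(s^2 + s) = s*(s - 3)*(s + 1)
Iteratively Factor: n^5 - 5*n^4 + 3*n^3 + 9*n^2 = (n - 3)*(n^4 - 2*n^3 - 3*n^2) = n*(n - 3)*(n^3 - 2*n^2 - 3*n) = n^2*(n - 3)*(n^2 - 2*n - 3) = n^2*(n - 3)*(n + 1)*(n - 3)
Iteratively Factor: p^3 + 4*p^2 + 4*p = (p + 2)*(p^2 + 2*p) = p*(p + 2)*(p + 2)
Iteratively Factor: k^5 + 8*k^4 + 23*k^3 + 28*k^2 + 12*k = (k + 3)*(k^4 + 5*k^3 + 8*k^2 + 4*k) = (k + 2)*(k + 3)*(k^3 + 3*k^2 + 2*k) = (k + 2)^2*(k + 3)*(k^2 + k) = k*(k + 2)^2*(k + 3)*(k + 1)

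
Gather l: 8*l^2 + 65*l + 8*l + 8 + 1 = 8*l^2 + 73*l + 9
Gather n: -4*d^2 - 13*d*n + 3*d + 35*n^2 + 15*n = -4*d^2 + 3*d + 35*n^2 + n*(15 - 13*d)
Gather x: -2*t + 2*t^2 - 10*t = 2*t^2 - 12*t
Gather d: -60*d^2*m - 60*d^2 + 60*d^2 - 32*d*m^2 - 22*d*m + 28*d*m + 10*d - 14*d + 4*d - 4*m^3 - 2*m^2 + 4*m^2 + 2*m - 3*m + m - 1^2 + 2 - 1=-60*d^2*m + d*(-32*m^2 + 6*m) - 4*m^3 + 2*m^2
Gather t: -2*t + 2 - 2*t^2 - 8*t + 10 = -2*t^2 - 10*t + 12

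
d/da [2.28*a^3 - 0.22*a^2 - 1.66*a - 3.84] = 6.84*a^2 - 0.44*a - 1.66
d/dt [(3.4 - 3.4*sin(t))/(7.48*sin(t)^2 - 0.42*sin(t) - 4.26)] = (25.432*sin(t)^2 - 50.864*sin(t) + 15.912)*cos(t)/(55.9504*sin(t)^4 - 6.2832*sin(t)^3 - 63.5532*sin(t)^2 + 3.5784*sin(t) + 18.1476)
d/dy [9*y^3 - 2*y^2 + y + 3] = 27*y^2 - 4*y + 1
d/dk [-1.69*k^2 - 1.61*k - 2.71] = -3.38*k - 1.61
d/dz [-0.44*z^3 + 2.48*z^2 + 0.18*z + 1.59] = -1.32*z^2 + 4.96*z + 0.18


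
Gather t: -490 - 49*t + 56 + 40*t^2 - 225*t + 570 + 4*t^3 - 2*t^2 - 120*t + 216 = 4*t^3 + 38*t^2 - 394*t + 352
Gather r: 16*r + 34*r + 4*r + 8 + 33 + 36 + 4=54*r + 81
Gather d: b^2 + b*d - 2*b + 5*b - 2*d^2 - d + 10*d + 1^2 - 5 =b^2 + 3*b - 2*d^2 + d*(b + 9) - 4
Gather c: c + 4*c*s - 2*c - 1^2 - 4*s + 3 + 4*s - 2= c*(4*s - 1)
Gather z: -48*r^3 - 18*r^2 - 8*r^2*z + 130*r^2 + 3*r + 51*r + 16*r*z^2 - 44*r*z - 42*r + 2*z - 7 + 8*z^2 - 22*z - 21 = -48*r^3 + 112*r^2 + 12*r + z^2*(16*r + 8) + z*(-8*r^2 - 44*r - 20) - 28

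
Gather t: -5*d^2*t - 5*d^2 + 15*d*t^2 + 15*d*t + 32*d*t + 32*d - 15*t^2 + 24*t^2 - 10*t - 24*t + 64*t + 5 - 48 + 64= -5*d^2 + 32*d + t^2*(15*d + 9) + t*(-5*d^2 + 47*d + 30) + 21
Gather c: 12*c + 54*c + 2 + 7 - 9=66*c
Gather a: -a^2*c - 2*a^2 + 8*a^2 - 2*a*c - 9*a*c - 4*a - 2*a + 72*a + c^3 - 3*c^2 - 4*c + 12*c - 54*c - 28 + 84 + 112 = a^2*(6 - c) + a*(66 - 11*c) + c^3 - 3*c^2 - 46*c + 168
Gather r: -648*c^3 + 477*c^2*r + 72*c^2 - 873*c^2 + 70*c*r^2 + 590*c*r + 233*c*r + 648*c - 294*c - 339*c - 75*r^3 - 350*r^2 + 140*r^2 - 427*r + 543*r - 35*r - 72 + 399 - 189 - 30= -648*c^3 - 801*c^2 + 15*c - 75*r^3 + r^2*(70*c - 210) + r*(477*c^2 + 823*c + 81) + 108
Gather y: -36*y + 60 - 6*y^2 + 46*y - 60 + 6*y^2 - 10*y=0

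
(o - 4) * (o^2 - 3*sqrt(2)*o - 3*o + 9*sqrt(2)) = o^3 - 7*o^2 - 3*sqrt(2)*o^2 + 12*o + 21*sqrt(2)*o - 36*sqrt(2)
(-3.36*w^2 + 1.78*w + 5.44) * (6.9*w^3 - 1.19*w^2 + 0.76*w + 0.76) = -23.184*w^5 + 16.2804*w^4 + 32.8642*w^3 - 7.6744*w^2 + 5.4872*w + 4.1344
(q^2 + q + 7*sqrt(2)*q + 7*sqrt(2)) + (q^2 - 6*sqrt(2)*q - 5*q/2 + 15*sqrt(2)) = 2*q^2 - 3*q/2 + sqrt(2)*q + 22*sqrt(2)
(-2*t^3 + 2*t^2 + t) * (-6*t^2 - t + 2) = 12*t^5 - 10*t^4 - 12*t^3 + 3*t^2 + 2*t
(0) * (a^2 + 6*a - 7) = 0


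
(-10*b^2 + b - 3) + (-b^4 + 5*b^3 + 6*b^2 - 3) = -b^4 + 5*b^3 - 4*b^2 + b - 6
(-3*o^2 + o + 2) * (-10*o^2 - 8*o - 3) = 30*o^4 + 14*o^3 - 19*o^2 - 19*o - 6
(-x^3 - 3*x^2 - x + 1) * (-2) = 2*x^3 + 6*x^2 + 2*x - 2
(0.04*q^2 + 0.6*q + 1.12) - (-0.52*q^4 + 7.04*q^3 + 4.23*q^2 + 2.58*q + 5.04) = 0.52*q^4 - 7.04*q^3 - 4.19*q^2 - 1.98*q - 3.92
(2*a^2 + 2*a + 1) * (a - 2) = 2*a^3 - 2*a^2 - 3*a - 2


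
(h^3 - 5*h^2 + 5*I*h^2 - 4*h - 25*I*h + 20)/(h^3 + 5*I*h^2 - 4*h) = (h - 5)/h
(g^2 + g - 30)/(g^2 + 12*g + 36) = (g - 5)/(g + 6)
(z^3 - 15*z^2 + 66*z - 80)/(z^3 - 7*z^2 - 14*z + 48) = (z - 5)/(z + 3)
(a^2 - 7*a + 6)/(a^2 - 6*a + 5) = (a - 6)/(a - 5)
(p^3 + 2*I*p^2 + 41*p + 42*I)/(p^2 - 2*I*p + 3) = (p^2 + I*p + 42)/(p - 3*I)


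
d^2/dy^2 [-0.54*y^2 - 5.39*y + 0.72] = -1.08000000000000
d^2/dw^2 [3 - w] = 0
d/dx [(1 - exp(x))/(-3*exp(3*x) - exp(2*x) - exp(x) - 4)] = ((1 - exp(x))*(9*exp(2*x) + 2*exp(x) + 1) + 3*exp(3*x) + exp(2*x) + exp(x) + 4)*exp(x)/(3*exp(3*x) + exp(2*x) + exp(x) + 4)^2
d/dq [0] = 0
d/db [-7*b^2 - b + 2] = -14*b - 1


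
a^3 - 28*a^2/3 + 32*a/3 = a*(a - 8)*(a - 4/3)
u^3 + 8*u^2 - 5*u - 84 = (u - 3)*(u + 4)*(u + 7)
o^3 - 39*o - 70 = (o - 7)*(o + 2)*(o + 5)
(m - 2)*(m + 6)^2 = m^3 + 10*m^2 + 12*m - 72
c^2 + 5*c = c*(c + 5)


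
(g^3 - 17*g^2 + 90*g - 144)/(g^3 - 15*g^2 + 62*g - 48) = (g - 3)/(g - 1)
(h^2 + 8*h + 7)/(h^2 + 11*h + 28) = (h + 1)/(h + 4)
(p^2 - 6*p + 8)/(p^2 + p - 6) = (p - 4)/(p + 3)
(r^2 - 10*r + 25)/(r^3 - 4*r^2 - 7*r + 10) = (r - 5)/(r^2 + r - 2)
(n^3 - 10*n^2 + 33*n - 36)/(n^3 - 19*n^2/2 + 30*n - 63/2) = 2*(n - 4)/(2*n - 7)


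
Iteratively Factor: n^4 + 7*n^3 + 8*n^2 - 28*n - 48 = (n + 2)*(n^3 + 5*n^2 - 2*n - 24) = (n - 2)*(n + 2)*(n^2 + 7*n + 12) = (n - 2)*(n + 2)*(n + 4)*(n + 3)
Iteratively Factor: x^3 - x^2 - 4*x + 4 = (x - 2)*(x^2 + x - 2) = (x - 2)*(x - 1)*(x + 2)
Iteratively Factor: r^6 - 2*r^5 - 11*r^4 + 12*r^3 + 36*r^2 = (r)*(r^5 - 2*r^4 - 11*r^3 + 12*r^2 + 36*r) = r*(r + 2)*(r^4 - 4*r^3 - 3*r^2 + 18*r) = r*(r + 2)^2*(r^3 - 6*r^2 + 9*r) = r*(r - 3)*(r + 2)^2*(r^2 - 3*r) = r^2*(r - 3)*(r + 2)^2*(r - 3)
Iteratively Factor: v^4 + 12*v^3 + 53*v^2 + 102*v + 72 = (v + 3)*(v^3 + 9*v^2 + 26*v + 24) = (v + 3)^2*(v^2 + 6*v + 8) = (v + 3)^2*(v + 4)*(v + 2)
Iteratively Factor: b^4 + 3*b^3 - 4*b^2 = (b - 1)*(b^3 + 4*b^2) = b*(b - 1)*(b^2 + 4*b) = b^2*(b - 1)*(b + 4)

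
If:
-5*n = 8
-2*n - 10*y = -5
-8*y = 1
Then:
No Solution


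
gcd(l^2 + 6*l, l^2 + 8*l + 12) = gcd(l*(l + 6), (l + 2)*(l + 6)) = l + 6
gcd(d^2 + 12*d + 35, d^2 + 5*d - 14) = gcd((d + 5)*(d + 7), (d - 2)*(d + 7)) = d + 7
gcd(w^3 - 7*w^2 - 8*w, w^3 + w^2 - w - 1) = w + 1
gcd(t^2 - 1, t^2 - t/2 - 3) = 1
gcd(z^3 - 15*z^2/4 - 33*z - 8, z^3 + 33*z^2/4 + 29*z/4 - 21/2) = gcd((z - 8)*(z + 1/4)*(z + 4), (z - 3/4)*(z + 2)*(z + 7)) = 1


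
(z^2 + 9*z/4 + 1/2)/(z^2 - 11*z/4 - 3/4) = (z + 2)/(z - 3)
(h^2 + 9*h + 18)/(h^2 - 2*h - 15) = (h + 6)/(h - 5)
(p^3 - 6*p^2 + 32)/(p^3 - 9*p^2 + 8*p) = (p^3 - 6*p^2 + 32)/(p*(p^2 - 9*p + 8))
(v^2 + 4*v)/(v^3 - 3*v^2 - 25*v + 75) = v*(v + 4)/(v^3 - 3*v^2 - 25*v + 75)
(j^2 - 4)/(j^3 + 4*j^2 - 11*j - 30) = (j - 2)/(j^2 + 2*j - 15)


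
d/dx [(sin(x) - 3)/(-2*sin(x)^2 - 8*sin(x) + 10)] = (sin(x)^2 - 6*sin(x) - 7)*cos(x)/(2*(sin(x)^2 + 4*sin(x) - 5)^2)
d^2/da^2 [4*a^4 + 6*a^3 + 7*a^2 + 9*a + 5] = 48*a^2 + 36*a + 14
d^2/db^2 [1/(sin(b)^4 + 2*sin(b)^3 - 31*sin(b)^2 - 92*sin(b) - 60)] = 2*(-8*sin(b)^7 - 15*sin(b)^6 + 193*sin(b)^5 + 132*sin(b)^4 - 2605*sin(b)^3 - 2893*sin(b)^2 + 5072*sin(b) + 6604)/((sin(b) - 6)^3*(sin(b) + 1)^2*(sin(b) + 2)^3*(sin(b) + 5)^3)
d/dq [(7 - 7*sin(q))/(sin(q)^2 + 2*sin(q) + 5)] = 7*(sin(q)^2 - 2*sin(q) - 7)*cos(q)/(sin(q)^2 + 2*sin(q) + 5)^2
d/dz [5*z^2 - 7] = 10*z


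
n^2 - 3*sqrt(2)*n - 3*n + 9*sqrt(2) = (n - 3)*(n - 3*sqrt(2))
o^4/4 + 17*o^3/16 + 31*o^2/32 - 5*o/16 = o*(o/4 + 1/2)*(o - 1/4)*(o + 5/2)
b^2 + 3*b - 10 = (b - 2)*(b + 5)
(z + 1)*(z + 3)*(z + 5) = z^3 + 9*z^2 + 23*z + 15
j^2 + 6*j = j*(j + 6)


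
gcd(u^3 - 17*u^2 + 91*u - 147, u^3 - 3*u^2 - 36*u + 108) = u - 3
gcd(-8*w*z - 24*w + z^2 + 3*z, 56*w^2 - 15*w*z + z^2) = -8*w + z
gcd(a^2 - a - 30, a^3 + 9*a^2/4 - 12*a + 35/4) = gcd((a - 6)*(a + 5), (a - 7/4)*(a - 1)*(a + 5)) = a + 5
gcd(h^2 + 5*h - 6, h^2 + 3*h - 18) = h + 6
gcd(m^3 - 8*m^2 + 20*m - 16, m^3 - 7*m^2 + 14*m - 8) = m^2 - 6*m + 8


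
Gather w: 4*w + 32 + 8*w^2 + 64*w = 8*w^2 + 68*w + 32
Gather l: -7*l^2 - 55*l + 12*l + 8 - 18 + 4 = -7*l^2 - 43*l - 6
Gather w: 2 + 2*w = 2*w + 2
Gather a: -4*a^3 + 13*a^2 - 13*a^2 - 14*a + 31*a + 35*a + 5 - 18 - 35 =-4*a^3 + 52*a - 48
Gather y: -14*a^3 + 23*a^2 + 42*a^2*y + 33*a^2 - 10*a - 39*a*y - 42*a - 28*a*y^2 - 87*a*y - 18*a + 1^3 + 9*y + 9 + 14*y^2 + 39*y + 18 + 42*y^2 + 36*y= -14*a^3 + 56*a^2 - 70*a + y^2*(56 - 28*a) + y*(42*a^2 - 126*a + 84) + 28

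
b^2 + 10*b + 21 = (b + 3)*(b + 7)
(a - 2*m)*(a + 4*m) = a^2 + 2*a*m - 8*m^2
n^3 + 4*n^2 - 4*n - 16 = (n - 2)*(n + 2)*(n + 4)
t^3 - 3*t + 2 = (t - 1)^2*(t + 2)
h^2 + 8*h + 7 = (h + 1)*(h + 7)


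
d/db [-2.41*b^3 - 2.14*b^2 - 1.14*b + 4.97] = -7.23*b^2 - 4.28*b - 1.14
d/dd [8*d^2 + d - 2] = 16*d + 1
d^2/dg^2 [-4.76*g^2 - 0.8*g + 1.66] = -9.52000000000000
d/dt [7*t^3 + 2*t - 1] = 21*t^2 + 2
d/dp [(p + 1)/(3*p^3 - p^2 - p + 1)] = (3*p^3 - p^2 - p + (p + 1)*(-9*p^2 + 2*p + 1) + 1)/(3*p^3 - p^2 - p + 1)^2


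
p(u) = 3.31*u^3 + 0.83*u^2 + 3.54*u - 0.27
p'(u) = 9.93*u^2 + 1.66*u + 3.54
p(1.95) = 34.33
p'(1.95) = 44.54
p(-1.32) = -11.11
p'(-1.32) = 18.65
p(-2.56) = -59.43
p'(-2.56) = 64.37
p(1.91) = 32.58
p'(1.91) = 42.94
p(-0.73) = -3.70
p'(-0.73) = 7.62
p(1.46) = 16.97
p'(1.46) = 27.13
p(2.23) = 48.46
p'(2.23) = 56.62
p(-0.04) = -0.41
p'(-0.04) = 3.49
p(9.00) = 2511.81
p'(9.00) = 822.81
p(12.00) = 5881.41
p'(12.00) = 1453.38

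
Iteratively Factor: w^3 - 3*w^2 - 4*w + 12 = (w + 2)*(w^2 - 5*w + 6) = (w - 2)*(w + 2)*(w - 3)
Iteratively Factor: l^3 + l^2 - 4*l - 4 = (l - 2)*(l^2 + 3*l + 2) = (l - 2)*(l + 2)*(l + 1)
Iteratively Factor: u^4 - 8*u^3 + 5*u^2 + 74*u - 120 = (u - 2)*(u^3 - 6*u^2 - 7*u + 60) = (u - 4)*(u - 2)*(u^2 - 2*u - 15) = (u - 5)*(u - 4)*(u - 2)*(u + 3)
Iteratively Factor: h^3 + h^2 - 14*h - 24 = (h - 4)*(h^2 + 5*h + 6) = (h - 4)*(h + 3)*(h + 2)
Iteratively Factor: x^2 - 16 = (x - 4)*(x + 4)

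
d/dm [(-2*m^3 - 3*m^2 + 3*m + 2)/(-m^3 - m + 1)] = (-3*m^4 + 10*m^3 + 3*m^2 - 6*m + 5)/(m^6 + 2*m^4 - 2*m^3 + m^2 - 2*m + 1)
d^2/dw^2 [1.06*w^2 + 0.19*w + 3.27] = 2.12000000000000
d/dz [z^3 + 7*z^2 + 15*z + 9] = 3*z^2 + 14*z + 15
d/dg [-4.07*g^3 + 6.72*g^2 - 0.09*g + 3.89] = -12.21*g^2 + 13.44*g - 0.09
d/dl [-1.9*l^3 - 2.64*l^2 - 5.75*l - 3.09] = -5.7*l^2 - 5.28*l - 5.75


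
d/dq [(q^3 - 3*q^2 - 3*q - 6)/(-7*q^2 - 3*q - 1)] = (-7*q^4 - 6*q^3 - 15*q^2 - 78*q - 15)/(49*q^4 + 42*q^3 + 23*q^2 + 6*q + 1)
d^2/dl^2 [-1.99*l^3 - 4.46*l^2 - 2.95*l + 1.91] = -11.94*l - 8.92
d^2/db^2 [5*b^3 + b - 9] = 30*b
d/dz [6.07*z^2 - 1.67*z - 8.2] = 12.14*z - 1.67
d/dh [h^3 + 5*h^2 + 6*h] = 3*h^2 + 10*h + 6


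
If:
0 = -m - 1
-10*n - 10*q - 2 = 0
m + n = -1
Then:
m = -1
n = 0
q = -1/5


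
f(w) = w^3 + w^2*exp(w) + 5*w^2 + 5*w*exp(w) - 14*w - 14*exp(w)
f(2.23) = 24.48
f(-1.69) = 29.50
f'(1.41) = 17.77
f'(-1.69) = -25.65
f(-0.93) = 9.52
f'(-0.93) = -26.48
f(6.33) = 32754.70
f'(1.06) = -1.35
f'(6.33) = 42468.87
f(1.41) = -27.32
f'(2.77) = 324.98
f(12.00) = 30925690.37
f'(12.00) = 35643837.32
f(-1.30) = 19.33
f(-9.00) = -198.00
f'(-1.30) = -26.40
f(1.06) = -29.90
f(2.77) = 140.89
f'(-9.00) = 139.00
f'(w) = w^2*exp(w) + 3*w^2 + 7*w*exp(w) + 10*w - 9*exp(w) - 14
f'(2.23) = 130.94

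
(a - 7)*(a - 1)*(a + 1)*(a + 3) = a^4 - 4*a^3 - 22*a^2 + 4*a + 21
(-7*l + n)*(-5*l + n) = 35*l^2 - 12*l*n + n^2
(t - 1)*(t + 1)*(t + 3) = t^3 + 3*t^2 - t - 3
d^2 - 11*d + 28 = (d - 7)*(d - 4)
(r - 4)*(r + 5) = r^2 + r - 20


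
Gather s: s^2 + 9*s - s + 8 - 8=s^2 + 8*s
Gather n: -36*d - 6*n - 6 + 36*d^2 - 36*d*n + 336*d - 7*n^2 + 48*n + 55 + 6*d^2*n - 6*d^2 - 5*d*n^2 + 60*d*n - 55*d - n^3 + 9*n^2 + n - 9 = 30*d^2 + 245*d - n^3 + n^2*(2 - 5*d) + n*(6*d^2 + 24*d + 43) + 40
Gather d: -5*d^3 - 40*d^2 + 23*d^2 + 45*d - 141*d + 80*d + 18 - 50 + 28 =-5*d^3 - 17*d^2 - 16*d - 4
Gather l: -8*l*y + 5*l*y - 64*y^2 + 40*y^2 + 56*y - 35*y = -3*l*y - 24*y^2 + 21*y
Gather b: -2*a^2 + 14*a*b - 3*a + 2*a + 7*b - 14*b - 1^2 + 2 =-2*a^2 - a + b*(14*a - 7) + 1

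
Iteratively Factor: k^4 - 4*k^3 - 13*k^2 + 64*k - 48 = (k + 4)*(k^3 - 8*k^2 + 19*k - 12) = (k - 3)*(k + 4)*(k^2 - 5*k + 4) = (k - 4)*(k - 3)*(k + 4)*(k - 1)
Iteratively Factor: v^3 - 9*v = (v)*(v^2 - 9) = v*(v + 3)*(v - 3)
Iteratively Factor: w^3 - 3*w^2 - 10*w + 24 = (w - 2)*(w^2 - w - 12) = (w - 2)*(w + 3)*(w - 4)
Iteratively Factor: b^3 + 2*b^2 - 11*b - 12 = (b + 1)*(b^2 + b - 12) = (b + 1)*(b + 4)*(b - 3)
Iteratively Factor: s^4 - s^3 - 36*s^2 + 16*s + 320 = (s + 4)*(s^3 - 5*s^2 - 16*s + 80) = (s - 5)*(s + 4)*(s^2 - 16) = (s - 5)*(s + 4)^2*(s - 4)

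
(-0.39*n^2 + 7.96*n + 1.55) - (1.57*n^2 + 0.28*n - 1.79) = -1.96*n^2 + 7.68*n + 3.34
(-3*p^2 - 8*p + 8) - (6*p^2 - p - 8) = -9*p^2 - 7*p + 16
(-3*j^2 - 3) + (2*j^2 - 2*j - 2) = -j^2 - 2*j - 5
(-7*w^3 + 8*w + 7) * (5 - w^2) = 7*w^5 - 43*w^3 - 7*w^2 + 40*w + 35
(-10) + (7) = -3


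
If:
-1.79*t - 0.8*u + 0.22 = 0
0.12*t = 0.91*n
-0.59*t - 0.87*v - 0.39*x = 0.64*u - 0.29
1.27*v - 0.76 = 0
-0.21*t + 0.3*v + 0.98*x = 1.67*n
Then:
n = 0.07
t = 0.50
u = -0.84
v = 0.60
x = 0.04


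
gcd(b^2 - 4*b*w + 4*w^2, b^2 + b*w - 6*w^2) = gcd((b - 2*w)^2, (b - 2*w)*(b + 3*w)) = -b + 2*w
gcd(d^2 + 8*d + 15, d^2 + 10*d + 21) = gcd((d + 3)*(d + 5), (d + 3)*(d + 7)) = d + 3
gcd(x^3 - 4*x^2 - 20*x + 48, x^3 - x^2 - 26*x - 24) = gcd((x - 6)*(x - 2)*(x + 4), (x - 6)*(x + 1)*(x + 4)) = x^2 - 2*x - 24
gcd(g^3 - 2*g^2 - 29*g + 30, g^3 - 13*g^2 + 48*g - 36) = g^2 - 7*g + 6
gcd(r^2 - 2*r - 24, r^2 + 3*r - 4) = r + 4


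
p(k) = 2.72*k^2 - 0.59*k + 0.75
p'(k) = 5.44*k - 0.59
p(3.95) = 40.86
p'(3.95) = 20.90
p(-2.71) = 22.32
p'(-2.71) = -15.33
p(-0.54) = 1.86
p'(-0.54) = -3.53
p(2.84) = 21.01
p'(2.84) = 14.86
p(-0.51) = 1.76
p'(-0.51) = -3.36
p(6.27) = 103.98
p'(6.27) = 33.52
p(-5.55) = 87.81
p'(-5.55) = -30.78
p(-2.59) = 20.52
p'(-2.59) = -14.68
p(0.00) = 0.75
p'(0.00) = -0.59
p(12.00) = 385.35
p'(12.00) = 64.69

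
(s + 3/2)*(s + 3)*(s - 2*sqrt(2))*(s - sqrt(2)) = s^4 - 3*sqrt(2)*s^3 + 9*s^3/2 - 27*sqrt(2)*s^2/2 + 17*s^2/2 - 27*sqrt(2)*s/2 + 18*s + 18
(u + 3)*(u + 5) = u^2 + 8*u + 15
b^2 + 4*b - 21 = (b - 3)*(b + 7)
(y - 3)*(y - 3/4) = y^2 - 15*y/4 + 9/4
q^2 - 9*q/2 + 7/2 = (q - 7/2)*(q - 1)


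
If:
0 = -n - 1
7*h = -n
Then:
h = 1/7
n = -1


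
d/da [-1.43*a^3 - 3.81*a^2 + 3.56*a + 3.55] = -4.29*a^2 - 7.62*a + 3.56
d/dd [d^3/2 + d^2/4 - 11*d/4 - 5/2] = 3*d^2/2 + d/2 - 11/4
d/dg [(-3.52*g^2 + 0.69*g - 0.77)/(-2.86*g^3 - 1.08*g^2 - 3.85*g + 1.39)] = (-10.0672*g^4 + 3.9468*g^3 + 7.6906*g^2 - 11.4488*g - 2.0054)/(8.1796*g^6 + 6.1776*g^5 + 23.1884*g^4 + 0.365200000000002*g^3 + 11.8201*g^2 - 10.703*g + 1.9321)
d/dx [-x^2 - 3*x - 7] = -2*x - 3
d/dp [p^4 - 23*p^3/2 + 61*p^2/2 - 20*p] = 4*p^3 - 69*p^2/2 + 61*p - 20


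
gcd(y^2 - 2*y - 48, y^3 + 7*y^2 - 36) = y + 6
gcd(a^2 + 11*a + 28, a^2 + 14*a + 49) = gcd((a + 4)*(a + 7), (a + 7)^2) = a + 7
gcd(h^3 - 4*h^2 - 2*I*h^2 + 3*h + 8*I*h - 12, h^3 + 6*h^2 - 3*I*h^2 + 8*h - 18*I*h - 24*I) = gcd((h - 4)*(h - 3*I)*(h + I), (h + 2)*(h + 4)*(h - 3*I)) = h - 3*I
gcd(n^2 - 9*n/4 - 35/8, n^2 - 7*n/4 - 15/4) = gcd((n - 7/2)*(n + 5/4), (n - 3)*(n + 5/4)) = n + 5/4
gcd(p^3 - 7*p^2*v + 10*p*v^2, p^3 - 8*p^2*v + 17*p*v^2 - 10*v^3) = p^2 - 7*p*v + 10*v^2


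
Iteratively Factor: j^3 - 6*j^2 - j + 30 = (j + 2)*(j^2 - 8*j + 15) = (j - 3)*(j + 2)*(j - 5)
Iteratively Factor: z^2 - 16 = (z - 4)*(z + 4)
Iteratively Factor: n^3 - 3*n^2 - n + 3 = (n - 1)*(n^2 - 2*n - 3) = (n - 1)*(n + 1)*(n - 3)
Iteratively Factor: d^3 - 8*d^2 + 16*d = (d - 4)*(d^2 - 4*d) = d*(d - 4)*(d - 4)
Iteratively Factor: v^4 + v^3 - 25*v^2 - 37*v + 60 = (v + 3)*(v^3 - 2*v^2 - 19*v + 20) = (v + 3)*(v + 4)*(v^2 - 6*v + 5) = (v - 1)*(v + 3)*(v + 4)*(v - 5)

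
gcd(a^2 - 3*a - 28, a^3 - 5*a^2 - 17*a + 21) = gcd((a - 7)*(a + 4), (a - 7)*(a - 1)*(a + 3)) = a - 7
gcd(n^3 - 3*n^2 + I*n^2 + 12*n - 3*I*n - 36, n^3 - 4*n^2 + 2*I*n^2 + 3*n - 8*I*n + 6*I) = n - 3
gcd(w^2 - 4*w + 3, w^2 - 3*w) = w - 3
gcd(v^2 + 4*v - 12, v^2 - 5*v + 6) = v - 2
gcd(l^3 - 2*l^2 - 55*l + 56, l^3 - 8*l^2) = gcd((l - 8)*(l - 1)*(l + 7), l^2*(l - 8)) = l - 8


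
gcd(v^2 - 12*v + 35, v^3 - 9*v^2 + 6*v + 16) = 1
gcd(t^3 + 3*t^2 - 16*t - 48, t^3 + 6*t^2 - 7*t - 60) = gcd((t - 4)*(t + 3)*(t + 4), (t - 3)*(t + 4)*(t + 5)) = t + 4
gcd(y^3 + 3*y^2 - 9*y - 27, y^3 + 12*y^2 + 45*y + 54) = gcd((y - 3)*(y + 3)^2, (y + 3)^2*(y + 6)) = y^2 + 6*y + 9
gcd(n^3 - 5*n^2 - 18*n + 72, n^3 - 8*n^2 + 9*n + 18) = n^2 - 9*n + 18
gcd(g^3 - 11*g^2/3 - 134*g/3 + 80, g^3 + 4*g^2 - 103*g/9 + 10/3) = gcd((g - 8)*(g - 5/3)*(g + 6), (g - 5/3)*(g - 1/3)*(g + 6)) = g^2 + 13*g/3 - 10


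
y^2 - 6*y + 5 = (y - 5)*(y - 1)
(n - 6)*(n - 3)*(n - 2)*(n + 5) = n^4 - 6*n^3 - 19*n^2 + 144*n - 180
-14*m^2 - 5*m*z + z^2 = (-7*m + z)*(2*m + z)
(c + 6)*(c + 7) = c^2 + 13*c + 42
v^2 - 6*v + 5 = (v - 5)*(v - 1)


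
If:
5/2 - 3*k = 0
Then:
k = 5/6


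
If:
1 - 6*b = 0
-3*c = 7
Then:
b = 1/6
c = -7/3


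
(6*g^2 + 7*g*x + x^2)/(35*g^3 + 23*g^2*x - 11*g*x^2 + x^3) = (6*g + x)/(35*g^2 - 12*g*x + x^2)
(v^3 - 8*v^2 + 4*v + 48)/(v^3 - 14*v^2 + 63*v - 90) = (v^2 - 2*v - 8)/(v^2 - 8*v + 15)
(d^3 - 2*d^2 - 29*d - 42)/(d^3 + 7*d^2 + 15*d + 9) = (d^2 - 5*d - 14)/(d^2 + 4*d + 3)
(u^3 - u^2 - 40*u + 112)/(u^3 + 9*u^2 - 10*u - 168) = (u - 4)/(u + 6)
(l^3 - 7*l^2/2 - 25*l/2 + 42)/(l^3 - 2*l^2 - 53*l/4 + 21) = 2*(l - 3)/(2*l - 3)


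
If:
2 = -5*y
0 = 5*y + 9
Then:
No Solution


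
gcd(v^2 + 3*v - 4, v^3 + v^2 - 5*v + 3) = v - 1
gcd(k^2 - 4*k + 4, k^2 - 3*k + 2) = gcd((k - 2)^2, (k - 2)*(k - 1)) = k - 2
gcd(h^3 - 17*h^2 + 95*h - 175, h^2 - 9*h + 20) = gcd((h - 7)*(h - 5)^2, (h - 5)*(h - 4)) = h - 5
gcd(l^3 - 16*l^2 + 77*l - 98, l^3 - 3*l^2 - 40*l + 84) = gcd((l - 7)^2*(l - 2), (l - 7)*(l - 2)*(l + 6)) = l^2 - 9*l + 14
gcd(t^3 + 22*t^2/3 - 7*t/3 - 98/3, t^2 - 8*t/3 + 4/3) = t - 2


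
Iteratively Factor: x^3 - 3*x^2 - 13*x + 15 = (x - 5)*(x^2 + 2*x - 3) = (x - 5)*(x - 1)*(x + 3)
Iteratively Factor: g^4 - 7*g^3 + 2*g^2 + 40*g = (g - 4)*(g^3 - 3*g^2 - 10*g) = g*(g - 4)*(g^2 - 3*g - 10) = g*(g - 5)*(g - 4)*(g + 2)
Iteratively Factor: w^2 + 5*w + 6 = (w + 2)*(w + 3)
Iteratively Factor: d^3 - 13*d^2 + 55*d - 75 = (d - 3)*(d^2 - 10*d + 25) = (d - 5)*(d - 3)*(d - 5)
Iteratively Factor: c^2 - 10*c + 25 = (c - 5)*(c - 5)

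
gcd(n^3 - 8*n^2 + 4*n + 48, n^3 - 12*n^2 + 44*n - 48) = n^2 - 10*n + 24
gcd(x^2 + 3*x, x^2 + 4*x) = x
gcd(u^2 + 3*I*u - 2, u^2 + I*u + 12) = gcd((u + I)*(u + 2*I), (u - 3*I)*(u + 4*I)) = 1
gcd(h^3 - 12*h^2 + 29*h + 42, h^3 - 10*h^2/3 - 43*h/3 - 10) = h^2 - 5*h - 6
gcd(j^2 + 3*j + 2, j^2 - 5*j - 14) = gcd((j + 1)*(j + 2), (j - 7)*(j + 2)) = j + 2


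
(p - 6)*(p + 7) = p^2 + p - 42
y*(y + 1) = y^2 + y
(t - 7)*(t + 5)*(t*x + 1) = t^3*x - 2*t^2*x + t^2 - 35*t*x - 2*t - 35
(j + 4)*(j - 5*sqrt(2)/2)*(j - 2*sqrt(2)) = j^3 - 9*sqrt(2)*j^2/2 + 4*j^2 - 18*sqrt(2)*j + 10*j + 40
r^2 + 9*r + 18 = (r + 3)*(r + 6)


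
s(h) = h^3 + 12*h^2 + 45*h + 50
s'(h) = 3*h^2 + 24*h + 45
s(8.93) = 2120.91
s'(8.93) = 498.55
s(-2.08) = -0.68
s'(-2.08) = 8.06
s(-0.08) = 46.48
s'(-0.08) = 43.10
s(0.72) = 88.99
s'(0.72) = 63.84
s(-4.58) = -0.46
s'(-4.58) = -1.99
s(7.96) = 1672.90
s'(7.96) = 426.12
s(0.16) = 57.51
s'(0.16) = 48.92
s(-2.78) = -3.84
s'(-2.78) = 1.47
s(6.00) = 968.00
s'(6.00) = 297.00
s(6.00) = 968.00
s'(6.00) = 297.00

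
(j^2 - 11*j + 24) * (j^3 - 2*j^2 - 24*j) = j^5 - 13*j^4 + 22*j^3 + 216*j^2 - 576*j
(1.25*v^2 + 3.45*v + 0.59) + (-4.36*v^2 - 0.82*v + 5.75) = -3.11*v^2 + 2.63*v + 6.34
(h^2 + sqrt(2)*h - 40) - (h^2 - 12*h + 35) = sqrt(2)*h + 12*h - 75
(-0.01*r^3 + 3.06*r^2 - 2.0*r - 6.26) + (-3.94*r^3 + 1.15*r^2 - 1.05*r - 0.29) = -3.95*r^3 + 4.21*r^2 - 3.05*r - 6.55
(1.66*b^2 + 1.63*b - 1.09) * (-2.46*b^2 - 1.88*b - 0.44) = -4.0836*b^4 - 7.1306*b^3 - 1.1134*b^2 + 1.332*b + 0.4796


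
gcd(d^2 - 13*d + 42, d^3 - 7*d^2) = d - 7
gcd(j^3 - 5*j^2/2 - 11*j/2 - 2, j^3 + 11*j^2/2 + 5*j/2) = j + 1/2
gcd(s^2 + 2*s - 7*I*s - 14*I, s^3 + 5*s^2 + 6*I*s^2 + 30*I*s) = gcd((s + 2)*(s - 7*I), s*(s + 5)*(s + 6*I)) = 1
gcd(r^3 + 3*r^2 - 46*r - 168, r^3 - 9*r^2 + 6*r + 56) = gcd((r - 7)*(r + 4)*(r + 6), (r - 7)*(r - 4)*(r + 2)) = r - 7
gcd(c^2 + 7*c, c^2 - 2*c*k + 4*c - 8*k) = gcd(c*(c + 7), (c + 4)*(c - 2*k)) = 1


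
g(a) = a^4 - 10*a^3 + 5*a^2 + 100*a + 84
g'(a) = 4*a^3 - 30*a^2 + 10*a + 100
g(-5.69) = 2567.29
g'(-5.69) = -1665.06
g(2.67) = 247.12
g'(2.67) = -11.03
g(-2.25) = 23.85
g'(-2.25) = -119.94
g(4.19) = 163.40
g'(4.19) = -90.54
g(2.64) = 247.43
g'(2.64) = -9.09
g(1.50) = 216.56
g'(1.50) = 61.00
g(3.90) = 188.20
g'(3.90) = -80.02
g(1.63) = 224.04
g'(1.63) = 53.92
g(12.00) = 5460.00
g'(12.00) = 2812.00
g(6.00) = 0.00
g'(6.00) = -56.00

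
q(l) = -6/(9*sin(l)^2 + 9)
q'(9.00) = -0.37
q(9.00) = -0.57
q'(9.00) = -0.37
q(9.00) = -0.57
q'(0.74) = 0.31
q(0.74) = -0.46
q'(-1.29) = -0.10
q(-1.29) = -0.35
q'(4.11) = 0.22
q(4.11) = -0.40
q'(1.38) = 0.06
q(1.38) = -0.34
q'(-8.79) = 0.35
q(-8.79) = -0.49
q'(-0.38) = -0.35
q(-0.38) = -0.59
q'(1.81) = -0.08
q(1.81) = -0.34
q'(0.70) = 0.33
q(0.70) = -0.47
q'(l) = 108*sin(l)*cos(l)/(9*sin(l)^2 + 9)^2 = 8*sin(2*l)/(3*(3 - cos(2*l))^2)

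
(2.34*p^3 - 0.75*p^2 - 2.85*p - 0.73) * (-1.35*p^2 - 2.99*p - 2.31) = -3.159*p^5 - 5.9841*p^4 + 0.684600000000001*p^3 + 11.2395*p^2 + 8.7662*p + 1.6863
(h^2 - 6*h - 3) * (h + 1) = h^3 - 5*h^2 - 9*h - 3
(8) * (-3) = -24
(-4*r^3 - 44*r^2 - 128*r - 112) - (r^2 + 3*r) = -4*r^3 - 45*r^2 - 131*r - 112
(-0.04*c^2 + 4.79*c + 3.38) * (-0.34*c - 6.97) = 0.0136*c^3 - 1.3498*c^2 - 34.5355*c - 23.5586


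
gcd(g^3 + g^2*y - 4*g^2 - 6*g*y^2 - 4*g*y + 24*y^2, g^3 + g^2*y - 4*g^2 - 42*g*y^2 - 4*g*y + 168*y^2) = g - 4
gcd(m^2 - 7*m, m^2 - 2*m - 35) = m - 7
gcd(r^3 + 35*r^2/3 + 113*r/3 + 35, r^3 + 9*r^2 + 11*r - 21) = r^2 + 10*r + 21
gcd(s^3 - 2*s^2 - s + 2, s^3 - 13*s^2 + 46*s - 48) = s - 2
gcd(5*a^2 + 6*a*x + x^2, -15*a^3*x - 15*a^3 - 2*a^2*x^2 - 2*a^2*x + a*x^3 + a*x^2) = 1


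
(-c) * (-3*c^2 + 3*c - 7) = 3*c^3 - 3*c^2 + 7*c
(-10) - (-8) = -2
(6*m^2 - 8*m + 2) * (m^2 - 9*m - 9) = 6*m^4 - 62*m^3 + 20*m^2 + 54*m - 18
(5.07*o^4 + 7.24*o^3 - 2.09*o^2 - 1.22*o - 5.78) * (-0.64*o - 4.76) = -3.2448*o^5 - 28.7668*o^4 - 33.1248*o^3 + 10.7292*o^2 + 9.5064*o + 27.5128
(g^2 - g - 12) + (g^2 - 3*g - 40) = 2*g^2 - 4*g - 52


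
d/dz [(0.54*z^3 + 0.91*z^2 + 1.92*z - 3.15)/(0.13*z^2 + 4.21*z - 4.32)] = (0.0702*z^4 + 4.5468*z^3 - 3.4169*z^2 - 7.0434*z + 4.9671)/(0.0169*z^4 + 1.0946*z^3 + 16.6009*z^2 - 36.3744*z + 18.6624)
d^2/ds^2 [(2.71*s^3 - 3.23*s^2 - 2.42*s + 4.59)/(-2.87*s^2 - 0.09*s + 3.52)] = (2.8421709430404e-14*s^4 - 16.6009319999999*s^3 - 25.9085459999999*s^2 - 61.894638*s - 11.239094)/(23.639903*s^6 + 2.223963*s^5 - 86.911923*s^4 - 5.454567*s^3 + 106.595808*s^2 + 3.345408*s - 43.614208)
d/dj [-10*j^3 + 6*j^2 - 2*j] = -30*j^2 + 12*j - 2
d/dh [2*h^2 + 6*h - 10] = 4*h + 6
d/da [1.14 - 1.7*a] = -1.70000000000000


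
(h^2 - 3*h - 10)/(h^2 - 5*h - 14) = (h - 5)/(h - 7)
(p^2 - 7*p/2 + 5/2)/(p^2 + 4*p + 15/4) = 2*(2*p^2 - 7*p + 5)/(4*p^2 + 16*p + 15)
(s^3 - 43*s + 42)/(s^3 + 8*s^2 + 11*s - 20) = (s^2 + s - 42)/(s^2 + 9*s + 20)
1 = 1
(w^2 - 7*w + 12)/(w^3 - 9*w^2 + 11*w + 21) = (w - 4)/(w^2 - 6*w - 7)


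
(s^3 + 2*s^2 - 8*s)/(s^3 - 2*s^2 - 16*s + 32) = s/(s - 4)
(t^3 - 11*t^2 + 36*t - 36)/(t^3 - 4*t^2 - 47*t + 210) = (t^2 - 5*t + 6)/(t^2 + 2*t - 35)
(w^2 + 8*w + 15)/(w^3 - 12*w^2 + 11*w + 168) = (w + 5)/(w^2 - 15*w + 56)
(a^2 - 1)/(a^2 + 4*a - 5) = (a + 1)/(a + 5)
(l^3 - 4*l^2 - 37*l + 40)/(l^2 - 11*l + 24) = (l^2 + 4*l - 5)/(l - 3)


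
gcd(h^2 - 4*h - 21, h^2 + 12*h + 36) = 1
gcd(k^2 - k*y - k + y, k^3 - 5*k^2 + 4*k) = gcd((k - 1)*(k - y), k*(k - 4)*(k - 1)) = k - 1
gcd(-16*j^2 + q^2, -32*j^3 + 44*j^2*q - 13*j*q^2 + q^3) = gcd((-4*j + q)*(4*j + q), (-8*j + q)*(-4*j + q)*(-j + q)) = -4*j + q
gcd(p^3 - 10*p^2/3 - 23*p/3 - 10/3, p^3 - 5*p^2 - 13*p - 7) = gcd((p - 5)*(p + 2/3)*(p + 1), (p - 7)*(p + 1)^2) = p + 1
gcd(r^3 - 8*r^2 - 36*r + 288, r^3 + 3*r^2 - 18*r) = r + 6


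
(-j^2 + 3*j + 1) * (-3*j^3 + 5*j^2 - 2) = 3*j^5 - 14*j^4 + 12*j^3 + 7*j^2 - 6*j - 2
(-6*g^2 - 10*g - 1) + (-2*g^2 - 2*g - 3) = -8*g^2 - 12*g - 4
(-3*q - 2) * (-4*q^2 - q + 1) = 12*q^3 + 11*q^2 - q - 2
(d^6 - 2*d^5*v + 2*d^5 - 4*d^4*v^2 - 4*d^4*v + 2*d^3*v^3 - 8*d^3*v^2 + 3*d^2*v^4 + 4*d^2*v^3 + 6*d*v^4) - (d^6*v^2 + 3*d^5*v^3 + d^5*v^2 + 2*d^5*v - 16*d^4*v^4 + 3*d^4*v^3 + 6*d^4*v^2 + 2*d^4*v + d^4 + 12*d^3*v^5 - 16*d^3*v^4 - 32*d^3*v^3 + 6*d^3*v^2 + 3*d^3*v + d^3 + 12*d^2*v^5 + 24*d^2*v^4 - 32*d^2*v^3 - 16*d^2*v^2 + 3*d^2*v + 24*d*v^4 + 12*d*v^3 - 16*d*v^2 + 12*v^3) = -d^6*v^2 + d^6 - 3*d^5*v^3 - d^5*v^2 - 4*d^5*v + 2*d^5 + 16*d^4*v^4 - 3*d^4*v^3 - 10*d^4*v^2 - 6*d^4*v - d^4 - 12*d^3*v^5 + 16*d^3*v^4 + 34*d^3*v^3 - 14*d^3*v^2 - 3*d^3*v - d^3 - 12*d^2*v^5 - 21*d^2*v^4 + 36*d^2*v^3 + 16*d^2*v^2 - 3*d^2*v - 18*d*v^4 - 12*d*v^3 + 16*d*v^2 - 12*v^3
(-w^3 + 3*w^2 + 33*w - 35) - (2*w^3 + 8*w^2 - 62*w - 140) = -3*w^3 - 5*w^2 + 95*w + 105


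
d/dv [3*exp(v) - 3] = 3*exp(v)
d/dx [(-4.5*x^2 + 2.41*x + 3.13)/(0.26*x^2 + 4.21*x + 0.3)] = (-19.5716*x^2 - 4.3276*x - 12.4543)/(0.0676*x^4 + 2.1892*x^3 + 17.8801*x^2 + 2.526*x + 0.09)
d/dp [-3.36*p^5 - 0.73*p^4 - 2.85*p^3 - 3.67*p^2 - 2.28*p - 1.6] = -16.8*p^4 - 2.92*p^3 - 8.55*p^2 - 7.34*p - 2.28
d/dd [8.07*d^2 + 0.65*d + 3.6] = 16.14*d + 0.65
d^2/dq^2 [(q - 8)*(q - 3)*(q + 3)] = 6*q - 16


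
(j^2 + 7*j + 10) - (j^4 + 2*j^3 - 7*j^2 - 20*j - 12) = -j^4 - 2*j^3 + 8*j^2 + 27*j + 22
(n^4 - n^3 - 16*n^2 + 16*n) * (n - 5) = n^5 - 6*n^4 - 11*n^3 + 96*n^2 - 80*n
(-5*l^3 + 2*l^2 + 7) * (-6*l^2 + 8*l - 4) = 30*l^5 - 52*l^4 + 36*l^3 - 50*l^2 + 56*l - 28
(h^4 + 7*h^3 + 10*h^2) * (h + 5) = h^5 + 12*h^4 + 45*h^3 + 50*h^2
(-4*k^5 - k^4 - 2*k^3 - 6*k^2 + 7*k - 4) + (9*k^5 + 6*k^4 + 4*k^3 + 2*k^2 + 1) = 5*k^5 + 5*k^4 + 2*k^3 - 4*k^2 + 7*k - 3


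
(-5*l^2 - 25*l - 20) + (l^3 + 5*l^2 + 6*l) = l^3 - 19*l - 20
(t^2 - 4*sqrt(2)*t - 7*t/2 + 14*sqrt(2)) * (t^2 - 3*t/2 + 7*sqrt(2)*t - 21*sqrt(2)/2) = t^4 - 5*t^3 + 3*sqrt(2)*t^3 - 203*t^2/4 - 15*sqrt(2)*t^2 + 63*sqrt(2)*t/4 + 280*t - 294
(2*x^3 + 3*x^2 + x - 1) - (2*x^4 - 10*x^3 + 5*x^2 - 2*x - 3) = -2*x^4 + 12*x^3 - 2*x^2 + 3*x + 2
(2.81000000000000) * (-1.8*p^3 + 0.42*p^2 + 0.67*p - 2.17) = -5.058*p^3 + 1.1802*p^2 + 1.8827*p - 6.0977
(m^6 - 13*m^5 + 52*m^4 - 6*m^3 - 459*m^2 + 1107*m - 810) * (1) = m^6 - 13*m^5 + 52*m^4 - 6*m^3 - 459*m^2 + 1107*m - 810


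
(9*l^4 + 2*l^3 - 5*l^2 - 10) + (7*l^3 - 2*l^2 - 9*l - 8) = 9*l^4 + 9*l^3 - 7*l^2 - 9*l - 18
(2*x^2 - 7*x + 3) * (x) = 2*x^3 - 7*x^2 + 3*x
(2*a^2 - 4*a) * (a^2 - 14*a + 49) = 2*a^4 - 32*a^3 + 154*a^2 - 196*a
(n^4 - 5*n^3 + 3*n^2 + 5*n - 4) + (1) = n^4 - 5*n^3 + 3*n^2 + 5*n - 3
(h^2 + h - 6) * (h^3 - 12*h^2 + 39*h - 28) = h^5 - 11*h^4 + 21*h^3 + 83*h^2 - 262*h + 168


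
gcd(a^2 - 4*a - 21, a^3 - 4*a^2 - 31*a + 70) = a - 7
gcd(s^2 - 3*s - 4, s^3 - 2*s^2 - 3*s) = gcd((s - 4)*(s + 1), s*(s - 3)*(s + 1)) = s + 1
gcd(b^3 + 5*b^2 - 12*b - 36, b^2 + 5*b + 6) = b + 2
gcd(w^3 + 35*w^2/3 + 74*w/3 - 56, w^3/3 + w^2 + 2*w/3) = 1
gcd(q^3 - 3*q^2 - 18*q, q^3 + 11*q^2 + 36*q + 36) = q + 3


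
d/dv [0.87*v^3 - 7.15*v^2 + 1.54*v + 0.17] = 2.61*v^2 - 14.3*v + 1.54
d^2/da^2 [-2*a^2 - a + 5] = -4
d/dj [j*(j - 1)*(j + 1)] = 3*j^2 - 1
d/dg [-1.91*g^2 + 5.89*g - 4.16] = 5.89 - 3.82*g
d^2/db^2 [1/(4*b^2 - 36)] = 3*(b^2 + 3)/(2*(b^2 - 9)^3)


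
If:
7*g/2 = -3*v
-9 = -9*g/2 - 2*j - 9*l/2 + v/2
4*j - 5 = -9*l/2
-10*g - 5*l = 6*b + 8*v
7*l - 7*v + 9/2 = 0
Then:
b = 1175/354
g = 1335/413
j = 20537/3304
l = -1823/413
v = -445/118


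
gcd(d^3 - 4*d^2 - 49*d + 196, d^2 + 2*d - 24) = d - 4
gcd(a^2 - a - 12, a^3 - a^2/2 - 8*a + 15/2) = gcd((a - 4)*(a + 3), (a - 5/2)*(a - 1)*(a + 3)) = a + 3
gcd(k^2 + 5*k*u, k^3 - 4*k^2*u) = k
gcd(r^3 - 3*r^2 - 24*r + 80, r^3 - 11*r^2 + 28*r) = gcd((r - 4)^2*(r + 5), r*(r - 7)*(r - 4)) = r - 4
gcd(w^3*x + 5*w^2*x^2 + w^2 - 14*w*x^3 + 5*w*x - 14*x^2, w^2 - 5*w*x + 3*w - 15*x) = 1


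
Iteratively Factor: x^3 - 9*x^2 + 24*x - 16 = (x - 1)*(x^2 - 8*x + 16) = (x - 4)*(x - 1)*(x - 4)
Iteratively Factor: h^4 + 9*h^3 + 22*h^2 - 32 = (h + 4)*(h^3 + 5*h^2 + 2*h - 8) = (h - 1)*(h + 4)*(h^2 + 6*h + 8) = (h - 1)*(h + 4)^2*(h + 2)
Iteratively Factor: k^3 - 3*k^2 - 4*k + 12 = (k + 2)*(k^2 - 5*k + 6) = (k - 2)*(k + 2)*(k - 3)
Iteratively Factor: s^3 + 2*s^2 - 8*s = (s)*(s^2 + 2*s - 8) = s*(s + 4)*(s - 2)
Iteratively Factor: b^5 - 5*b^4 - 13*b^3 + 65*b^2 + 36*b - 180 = (b + 3)*(b^4 - 8*b^3 + 11*b^2 + 32*b - 60) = (b - 2)*(b + 3)*(b^3 - 6*b^2 - b + 30) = (b - 3)*(b - 2)*(b + 3)*(b^2 - 3*b - 10) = (b - 3)*(b - 2)*(b + 2)*(b + 3)*(b - 5)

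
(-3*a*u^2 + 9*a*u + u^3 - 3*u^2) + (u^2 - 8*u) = -3*a*u^2 + 9*a*u + u^3 - 2*u^2 - 8*u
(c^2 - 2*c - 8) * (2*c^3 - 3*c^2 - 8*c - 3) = 2*c^5 - 7*c^4 - 18*c^3 + 37*c^2 + 70*c + 24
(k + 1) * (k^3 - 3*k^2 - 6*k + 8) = k^4 - 2*k^3 - 9*k^2 + 2*k + 8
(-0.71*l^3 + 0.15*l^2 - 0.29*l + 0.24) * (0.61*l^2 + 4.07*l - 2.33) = -0.4331*l^5 - 2.7982*l^4 + 2.0879*l^3 - 1.3834*l^2 + 1.6525*l - 0.5592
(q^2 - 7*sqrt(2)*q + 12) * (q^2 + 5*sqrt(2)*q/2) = q^4 - 9*sqrt(2)*q^3/2 - 23*q^2 + 30*sqrt(2)*q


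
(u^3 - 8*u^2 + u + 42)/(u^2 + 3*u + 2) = (u^2 - 10*u + 21)/(u + 1)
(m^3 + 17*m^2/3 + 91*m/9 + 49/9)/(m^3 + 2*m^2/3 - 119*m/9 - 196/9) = (m + 1)/(m - 4)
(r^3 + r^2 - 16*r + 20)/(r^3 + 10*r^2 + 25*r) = (r^2 - 4*r + 4)/(r*(r + 5))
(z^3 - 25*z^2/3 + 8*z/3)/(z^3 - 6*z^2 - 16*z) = (z - 1/3)/(z + 2)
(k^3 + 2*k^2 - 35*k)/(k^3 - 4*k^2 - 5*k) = (k + 7)/(k + 1)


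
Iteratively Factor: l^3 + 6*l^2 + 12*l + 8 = (l + 2)*(l^2 + 4*l + 4) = (l + 2)^2*(l + 2)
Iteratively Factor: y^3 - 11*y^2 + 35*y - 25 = (y - 5)*(y^2 - 6*y + 5) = (y - 5)*(y - 1)*(y - 5)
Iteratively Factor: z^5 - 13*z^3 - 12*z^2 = (z + 1)*(z^4 - z^3 - 12*z^2) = z*(z + 1)*(z^3 - z^2 - 12*z) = z*(z + 1)*(z + 3)*(z^2 - 4*z) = z^2*(z + 1)*(z + 3)*(z - 4)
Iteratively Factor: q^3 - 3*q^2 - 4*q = (q)*(q^2 - 3*q - 4) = q*(q - 4)*(q + 1)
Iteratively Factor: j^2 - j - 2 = (j + 1)*(j - 2)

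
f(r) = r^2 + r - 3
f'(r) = 2*r + 1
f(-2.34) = 0.14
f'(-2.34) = -3.68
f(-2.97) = 2.85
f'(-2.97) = -4.94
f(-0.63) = -3.23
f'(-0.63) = -0.26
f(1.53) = 0.87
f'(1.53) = 4.06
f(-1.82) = -1.51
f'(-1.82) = -2.64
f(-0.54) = -3.25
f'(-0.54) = -0.08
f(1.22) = -0.29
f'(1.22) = 3.44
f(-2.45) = 0.55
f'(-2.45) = -3.90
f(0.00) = -3.00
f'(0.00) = 1.00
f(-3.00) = 3.00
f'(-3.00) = -5.00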